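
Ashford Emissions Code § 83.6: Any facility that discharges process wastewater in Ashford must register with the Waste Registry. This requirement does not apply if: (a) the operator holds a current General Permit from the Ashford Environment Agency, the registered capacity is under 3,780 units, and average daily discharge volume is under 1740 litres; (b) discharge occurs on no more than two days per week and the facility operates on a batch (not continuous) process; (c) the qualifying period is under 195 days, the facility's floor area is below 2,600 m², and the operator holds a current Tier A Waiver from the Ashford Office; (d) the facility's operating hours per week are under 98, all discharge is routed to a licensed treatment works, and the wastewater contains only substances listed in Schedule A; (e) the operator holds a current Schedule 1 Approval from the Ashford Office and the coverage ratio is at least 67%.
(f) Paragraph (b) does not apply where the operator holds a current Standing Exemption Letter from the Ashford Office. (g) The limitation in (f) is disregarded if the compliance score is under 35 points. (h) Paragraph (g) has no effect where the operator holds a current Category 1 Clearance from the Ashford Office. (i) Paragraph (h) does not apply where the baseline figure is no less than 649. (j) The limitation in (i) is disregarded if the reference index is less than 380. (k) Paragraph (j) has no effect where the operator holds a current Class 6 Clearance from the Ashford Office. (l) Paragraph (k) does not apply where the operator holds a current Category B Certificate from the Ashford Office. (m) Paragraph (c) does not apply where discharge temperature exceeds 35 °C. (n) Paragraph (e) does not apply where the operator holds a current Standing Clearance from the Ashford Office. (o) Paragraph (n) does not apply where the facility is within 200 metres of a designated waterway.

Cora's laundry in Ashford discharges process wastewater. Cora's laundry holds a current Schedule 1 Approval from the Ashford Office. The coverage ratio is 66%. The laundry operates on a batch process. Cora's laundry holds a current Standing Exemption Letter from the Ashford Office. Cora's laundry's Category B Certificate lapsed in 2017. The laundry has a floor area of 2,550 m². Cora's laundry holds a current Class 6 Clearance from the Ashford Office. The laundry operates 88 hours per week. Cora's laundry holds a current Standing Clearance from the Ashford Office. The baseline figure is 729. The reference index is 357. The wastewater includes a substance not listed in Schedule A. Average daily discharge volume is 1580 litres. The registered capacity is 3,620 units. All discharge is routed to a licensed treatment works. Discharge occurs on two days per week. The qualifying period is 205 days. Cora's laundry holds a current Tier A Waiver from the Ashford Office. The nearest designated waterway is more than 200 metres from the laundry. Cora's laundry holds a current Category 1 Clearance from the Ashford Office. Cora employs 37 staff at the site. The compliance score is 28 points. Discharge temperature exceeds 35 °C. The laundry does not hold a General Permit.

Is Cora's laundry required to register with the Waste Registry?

No — exception (b) applies; Cora's laundry is not required to register with the Waste Registry.

Exception (a) does not apply: no General Permit is held.
Exception (b)'s conditions are all satisfied: discharge occurs on no more than two days per week; the facility operates on a batch process. As to paragraphs (f)–(l): (f) would limit (b) — a current Standing Exemption Letter is held — but (g) sets (f) aside: (g) operates — the compliance score is 28 points, under the 35 points limit. (h) would limit (g) — a current Category 1 Clearance is held — but (i) sets (h) aside: (i) operates against (h): the baseline figure is 729, meeting the 649 threshold. (j) operates (the reference index is 357, less than the 380 limit), but is overridden by (k): (k) operates against (j): a current Class 6 Clearance is held. (l), which would lift (k), is inapplicable — the Category B Certificate is not current. So (b) applies.
Exception (c) fails — the qualifying period is 205 days, not under 195 days.
Exception (d) requires that the wastewater contains only substances listed in Schedule A; but the wastewater includes a non-Schedule-A substance, so (d) is unavailable.
Exception (e) requires that the coverage ratio is at least 67%; but the coverage ratio is 66%, short of 67%, so (e) is unavailable.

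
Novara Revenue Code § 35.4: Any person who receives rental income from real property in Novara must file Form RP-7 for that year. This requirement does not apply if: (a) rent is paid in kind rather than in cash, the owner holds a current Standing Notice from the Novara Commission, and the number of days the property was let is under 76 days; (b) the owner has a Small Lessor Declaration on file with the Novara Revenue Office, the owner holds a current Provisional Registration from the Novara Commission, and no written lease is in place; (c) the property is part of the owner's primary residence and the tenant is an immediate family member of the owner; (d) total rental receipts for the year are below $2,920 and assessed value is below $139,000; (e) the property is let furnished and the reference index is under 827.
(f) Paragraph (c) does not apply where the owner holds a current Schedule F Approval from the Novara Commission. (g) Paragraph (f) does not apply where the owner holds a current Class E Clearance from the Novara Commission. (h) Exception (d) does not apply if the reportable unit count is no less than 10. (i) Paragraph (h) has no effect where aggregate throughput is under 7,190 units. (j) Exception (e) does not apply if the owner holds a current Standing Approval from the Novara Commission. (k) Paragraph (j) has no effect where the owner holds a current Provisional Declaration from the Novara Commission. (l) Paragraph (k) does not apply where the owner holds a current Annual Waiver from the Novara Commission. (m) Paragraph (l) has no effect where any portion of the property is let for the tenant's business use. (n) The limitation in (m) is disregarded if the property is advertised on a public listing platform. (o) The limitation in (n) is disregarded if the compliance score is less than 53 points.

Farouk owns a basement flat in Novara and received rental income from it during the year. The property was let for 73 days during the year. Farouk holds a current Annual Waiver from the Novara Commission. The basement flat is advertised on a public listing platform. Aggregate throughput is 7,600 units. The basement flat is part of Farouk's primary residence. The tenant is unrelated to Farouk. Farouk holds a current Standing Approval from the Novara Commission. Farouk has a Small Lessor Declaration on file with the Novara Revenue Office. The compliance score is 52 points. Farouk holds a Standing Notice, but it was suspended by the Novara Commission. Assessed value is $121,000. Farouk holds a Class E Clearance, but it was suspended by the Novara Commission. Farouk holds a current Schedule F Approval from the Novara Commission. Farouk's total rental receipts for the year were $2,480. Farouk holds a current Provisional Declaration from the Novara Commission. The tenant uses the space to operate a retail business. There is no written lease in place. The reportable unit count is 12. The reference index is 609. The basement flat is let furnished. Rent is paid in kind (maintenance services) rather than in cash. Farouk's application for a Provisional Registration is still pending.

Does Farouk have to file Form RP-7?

Exception (a) does not apply: there is no Standing Notice in force.
Exception (b) requires that the owner holds a current Provisional Registration from the Novara Commission; but there is no Provisional Registration in force, so (b) is unavailable.
Exception (c) fails — the tenant is unrelated to the owner.
Exception (d) is satisfied on its face — total rental receipts for the year are $2,480, below the $2,920 limit; assessed value is $121,000, below the $139,000 limit. But applying paragraphs (h)–(i): (h) operates against (d): the reportable unit count is 12, meeting the 10 threshold. (i) is inapplicable (aggregate throughput is 7,600 units, not under 7,190 units), so (h) stands. (d) is therefore removed.
Exception (e)'s conditions are all satisfied: the property is let furnished; the reference index is 609, under the 827 limit. As to paragraphs (j)–(o): (j) would limit (e) — a current Standing Approval is held — but (k) sets (j) aside: (k) applies — a current Provisional Declaration is held. (l) operates (a current Annual Waiver is held), but yields to (m): (m) applies — the space is let for business use. (n) operates (the property is publicly advertised), but is itself disapplied by (o): (o) operates against (n): the compliance score is 52 points, less than the 53 points limit. Exception (e) stands.

No — exception (e) applies; Farouk is not required to file Form RP-7.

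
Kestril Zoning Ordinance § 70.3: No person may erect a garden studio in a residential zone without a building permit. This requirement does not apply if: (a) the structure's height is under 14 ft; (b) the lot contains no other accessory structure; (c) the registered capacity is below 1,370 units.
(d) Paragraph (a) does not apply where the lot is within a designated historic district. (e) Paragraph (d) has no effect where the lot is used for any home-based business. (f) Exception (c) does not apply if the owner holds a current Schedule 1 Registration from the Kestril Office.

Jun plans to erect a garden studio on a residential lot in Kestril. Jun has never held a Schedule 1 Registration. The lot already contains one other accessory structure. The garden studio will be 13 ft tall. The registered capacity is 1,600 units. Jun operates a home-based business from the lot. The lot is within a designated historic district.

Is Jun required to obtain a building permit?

Exception (a)'s conditions are all satisfied: the structure's height is 13 ft, under the 14 ft limit. As to paragraphs (d)–(e): (d) is engaged (the lot is in a historic district), but is displaced by (e): (e) applies — a home-based business operates on the lot. (a) remains available.
Exception (b) does not apply: the lot already has another accessory structure.
Exception (c) requires that the registered capacity is below 1,370 units; but the registered capacity is 1,600 units, not below 1,370 units, so (c) is unavailable.

No — exception (a) applies; Jun does not need a building permit.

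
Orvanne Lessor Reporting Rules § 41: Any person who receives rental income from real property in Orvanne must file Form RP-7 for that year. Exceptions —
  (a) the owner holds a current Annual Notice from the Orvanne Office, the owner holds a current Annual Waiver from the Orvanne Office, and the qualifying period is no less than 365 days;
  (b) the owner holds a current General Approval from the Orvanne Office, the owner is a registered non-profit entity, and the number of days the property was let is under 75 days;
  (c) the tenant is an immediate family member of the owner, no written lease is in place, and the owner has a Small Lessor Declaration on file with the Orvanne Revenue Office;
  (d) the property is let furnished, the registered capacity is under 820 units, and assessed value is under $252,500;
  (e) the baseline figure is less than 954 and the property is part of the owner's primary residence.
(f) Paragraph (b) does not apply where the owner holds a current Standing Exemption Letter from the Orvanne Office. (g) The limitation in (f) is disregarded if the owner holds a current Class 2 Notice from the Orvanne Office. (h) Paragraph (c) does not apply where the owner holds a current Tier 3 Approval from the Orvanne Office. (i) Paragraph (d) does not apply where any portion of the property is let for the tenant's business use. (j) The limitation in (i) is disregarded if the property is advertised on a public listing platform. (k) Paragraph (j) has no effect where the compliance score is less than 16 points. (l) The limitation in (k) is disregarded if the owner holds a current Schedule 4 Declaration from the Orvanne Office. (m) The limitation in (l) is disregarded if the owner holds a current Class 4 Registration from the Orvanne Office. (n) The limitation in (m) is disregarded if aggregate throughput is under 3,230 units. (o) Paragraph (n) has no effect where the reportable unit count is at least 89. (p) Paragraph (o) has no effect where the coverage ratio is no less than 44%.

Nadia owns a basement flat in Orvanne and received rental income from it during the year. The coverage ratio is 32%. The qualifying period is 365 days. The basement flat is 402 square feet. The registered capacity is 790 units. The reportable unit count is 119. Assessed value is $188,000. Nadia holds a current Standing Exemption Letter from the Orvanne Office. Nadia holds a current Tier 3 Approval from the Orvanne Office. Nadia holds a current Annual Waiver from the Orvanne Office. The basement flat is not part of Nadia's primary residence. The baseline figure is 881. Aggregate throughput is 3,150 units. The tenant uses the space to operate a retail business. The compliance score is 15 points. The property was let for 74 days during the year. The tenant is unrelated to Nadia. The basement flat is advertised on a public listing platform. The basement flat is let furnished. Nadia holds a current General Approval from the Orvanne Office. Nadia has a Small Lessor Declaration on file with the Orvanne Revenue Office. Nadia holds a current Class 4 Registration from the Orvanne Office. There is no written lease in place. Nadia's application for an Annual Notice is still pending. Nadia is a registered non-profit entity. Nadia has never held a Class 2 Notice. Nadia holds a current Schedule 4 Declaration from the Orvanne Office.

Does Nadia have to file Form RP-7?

Exception (a) requires that the owner holds a current Annual Notice from the Orvanne Office; but there is no Annual Notice in force, so (a) is unavailable.
Exception (b)'s conditions are all satisfied: a current General Approval is held; Nadia is a registered non-profit; the number of days the property was let is 74 days, under the 75 days limit. However, paragraphs (f)–(g) must be considered: (f) operates against (b): a current Standing Exemption Letter is held. (g), which would lift (f), is inapplicable — no current Class 2 Notice is held. (b) is therefore removed.
Exception (c) requires that the tenant is an immediate family member of the owner; but the tenant is unrelated to the owner, so (c) is unavailable.
Exception (d)'s conditions are all satisfied: the property is let furnished; the registered capacity is 790 units, under the 820 units limit; assessed value is $188,000, under the $252,500 limit. However, paragraphs (i)–(p) must be considered: (i) operates — the space is let for business use. (j) is triggered (the property is publicly advertised), but is itself disapplied by (k): (k) operates against (j): the compliance score is 15 points, less than the 16 points limit. (l) is triggered (a current Schedule 4 Declaration is held), but yields to (m): (m) is triggered — a current Class 4 Registration is held. (n) would limit (m) — aggregate throughput is 3,150 units, under the 3,230 units limit — but (o) sets (n) aside: (o) is engaged — the reportable unit count is 119, meeting the 89 threshold. (p) is not triggered (the coverage ratio is 32%, short of 44%), so (o) stands. (d) is therefore removed.
Exception (e) does not apply: the basement flat is not part of the primary residence.
No exception is made out. Nadia falls within the general rule.

Yes — Nadia must file Form RP-7.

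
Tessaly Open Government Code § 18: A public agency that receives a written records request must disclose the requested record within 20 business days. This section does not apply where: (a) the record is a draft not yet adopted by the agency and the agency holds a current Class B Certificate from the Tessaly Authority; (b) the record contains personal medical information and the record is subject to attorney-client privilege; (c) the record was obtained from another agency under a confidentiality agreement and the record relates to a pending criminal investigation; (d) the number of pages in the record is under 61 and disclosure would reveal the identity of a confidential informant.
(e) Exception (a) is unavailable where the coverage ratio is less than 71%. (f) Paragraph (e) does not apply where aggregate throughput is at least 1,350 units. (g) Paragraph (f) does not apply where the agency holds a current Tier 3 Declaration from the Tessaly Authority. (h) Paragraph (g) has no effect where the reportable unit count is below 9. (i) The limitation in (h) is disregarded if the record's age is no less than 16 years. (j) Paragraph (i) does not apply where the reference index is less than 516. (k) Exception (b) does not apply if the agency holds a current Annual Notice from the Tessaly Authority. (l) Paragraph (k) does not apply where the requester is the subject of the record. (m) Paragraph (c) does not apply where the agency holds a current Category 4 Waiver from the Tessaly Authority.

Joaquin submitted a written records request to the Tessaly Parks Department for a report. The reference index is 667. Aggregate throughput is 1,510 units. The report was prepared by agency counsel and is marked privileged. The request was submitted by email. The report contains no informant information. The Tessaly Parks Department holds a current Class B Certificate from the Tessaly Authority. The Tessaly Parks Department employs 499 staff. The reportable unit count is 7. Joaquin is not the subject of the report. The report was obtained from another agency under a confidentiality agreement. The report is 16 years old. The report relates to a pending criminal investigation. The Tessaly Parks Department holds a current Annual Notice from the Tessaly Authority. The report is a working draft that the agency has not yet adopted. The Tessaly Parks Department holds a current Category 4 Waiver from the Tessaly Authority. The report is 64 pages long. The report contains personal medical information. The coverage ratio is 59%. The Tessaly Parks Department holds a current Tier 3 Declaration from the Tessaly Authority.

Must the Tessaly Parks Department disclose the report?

Yes — the Tessaly Parks Department must disclose the report.

Exception (a) is satisfied on its face — the report is an unadopted draft; a current Class B Certificate is held. Turning to paragraphs (e)–(j): (e) operates against (a): the coverage ratio is 59%, less than the 71% limit. (f) operates (aggregate throughput is 1,510 units, meeting the 1,350 units threshold), but is set aside by (g): (g) is triggered — a current Tier 3 Declaration is held. (h) is engaged (the reportable unit count is 7, below the 9 limit), but is displaced by (i): (i) operates against (h): the record's age is 16 years, meeting the 16 years threshold. (j) is inapplicable (the reference index is 667, not less than 516), so (i) stands. Exception (a) does not apply.
Exception (b) is satisfied on its face — the report contains personal medical information; the report is privileged. However, paragraphs (k)–(l) must be considered: (k) operates against (b): a current Annual Notice is held. (l), which would lift (k), is not engaged — Joaquin is not the subject of the report. (b) is therefore removed.
Exception (c) is satisfied on its face — the report was obtained under a confidentiality agreement; the report relates to a pending investigation. However, paragraph (m) must be considered: (m) operates against (c): a current Category 4 Waiver is held. (c) is therefore removed.
Exception (d) fails — the number of pages in the record is 64, not under 61.
No exception is made out. the Tessaly Parks Department falls within the general rule.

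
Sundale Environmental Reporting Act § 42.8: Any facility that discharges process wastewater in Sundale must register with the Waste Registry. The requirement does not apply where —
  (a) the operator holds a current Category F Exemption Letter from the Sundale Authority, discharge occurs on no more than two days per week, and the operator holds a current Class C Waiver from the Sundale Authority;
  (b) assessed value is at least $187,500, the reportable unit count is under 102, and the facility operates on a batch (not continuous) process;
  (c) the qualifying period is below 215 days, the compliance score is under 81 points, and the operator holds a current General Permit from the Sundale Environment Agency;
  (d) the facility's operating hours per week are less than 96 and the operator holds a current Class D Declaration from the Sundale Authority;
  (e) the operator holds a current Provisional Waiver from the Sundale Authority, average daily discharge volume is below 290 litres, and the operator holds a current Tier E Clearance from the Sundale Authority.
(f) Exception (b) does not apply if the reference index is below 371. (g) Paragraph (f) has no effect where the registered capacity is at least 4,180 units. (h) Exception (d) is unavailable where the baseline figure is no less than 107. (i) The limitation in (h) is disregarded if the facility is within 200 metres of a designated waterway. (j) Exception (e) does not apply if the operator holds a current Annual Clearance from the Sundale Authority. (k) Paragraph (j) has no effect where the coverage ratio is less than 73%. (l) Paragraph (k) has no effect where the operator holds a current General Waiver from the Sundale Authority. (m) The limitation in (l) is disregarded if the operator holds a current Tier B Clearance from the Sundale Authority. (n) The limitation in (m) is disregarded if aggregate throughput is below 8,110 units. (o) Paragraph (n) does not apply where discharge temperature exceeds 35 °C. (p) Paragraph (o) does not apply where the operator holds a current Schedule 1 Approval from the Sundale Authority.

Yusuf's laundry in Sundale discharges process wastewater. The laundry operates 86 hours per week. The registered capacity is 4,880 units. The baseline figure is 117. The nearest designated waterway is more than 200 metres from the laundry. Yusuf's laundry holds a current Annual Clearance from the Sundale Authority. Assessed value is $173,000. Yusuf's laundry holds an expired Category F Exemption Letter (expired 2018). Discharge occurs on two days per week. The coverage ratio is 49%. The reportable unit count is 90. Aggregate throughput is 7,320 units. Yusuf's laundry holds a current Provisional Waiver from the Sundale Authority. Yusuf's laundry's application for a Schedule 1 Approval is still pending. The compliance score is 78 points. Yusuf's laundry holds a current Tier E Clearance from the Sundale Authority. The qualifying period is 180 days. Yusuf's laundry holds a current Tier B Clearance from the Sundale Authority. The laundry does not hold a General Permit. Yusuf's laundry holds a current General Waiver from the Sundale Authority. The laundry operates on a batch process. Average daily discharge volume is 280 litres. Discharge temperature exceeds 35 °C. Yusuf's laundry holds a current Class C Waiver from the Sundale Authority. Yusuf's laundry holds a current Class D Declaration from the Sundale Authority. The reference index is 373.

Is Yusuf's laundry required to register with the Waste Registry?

Exception (a) fails — no current Category F Exemption Letter is held.
Exception (b) requires that assessed value is at least $187,500; but assessed value is $173,000, short of $187,500, so (b) is unavailable.
Exception (c) requires that the operator holds a current General Permit from the Sundale Environment Agency; but no General Permit is held, so (c) is unavailable.
All of (d)'s requirements are met (the facility's operating hours per week are 86, less than the 96 limit; a current Class D Declaration is held). But applying paragraphs (h)–(i): (h) operates against (d): the baseline figure is 117, meeting the 107 threshold. (i) is not engaged (the laundry is more than 200 m from any designated waterway), so (h) stands. (d) is therefore removed.
All of (e)'s requirements are met (a current Provisional Waiver is held; average daily discharge volume is 280 litres, below the 290 litres limit; a current Tier E Clearance is held). As to paragraphs (j)–(p): (j) would limit (e) — a current Annual Clearance is held — but (k) sets (j) aside: (k) operates — the coverage ratio is 49%, less than the 73% limit. (l) is engaged (a current General Waiver is held), but is set aside by (m): (m) is engaged — a current Tier B Clearance is held. (n) would limit (m) — aggregate throughput is 7,320 units, below the 8,110 units limit — but (o) sets (n) aside: (o) is engaged — discharge temperature exceeds 35 °C. (p) is not engaged (no current Schedule 1 Approval is held), so (o) stands. So (e) applies.

No — exception (e) applies; Yusuf's laundry is not required to register with the Waste Registry.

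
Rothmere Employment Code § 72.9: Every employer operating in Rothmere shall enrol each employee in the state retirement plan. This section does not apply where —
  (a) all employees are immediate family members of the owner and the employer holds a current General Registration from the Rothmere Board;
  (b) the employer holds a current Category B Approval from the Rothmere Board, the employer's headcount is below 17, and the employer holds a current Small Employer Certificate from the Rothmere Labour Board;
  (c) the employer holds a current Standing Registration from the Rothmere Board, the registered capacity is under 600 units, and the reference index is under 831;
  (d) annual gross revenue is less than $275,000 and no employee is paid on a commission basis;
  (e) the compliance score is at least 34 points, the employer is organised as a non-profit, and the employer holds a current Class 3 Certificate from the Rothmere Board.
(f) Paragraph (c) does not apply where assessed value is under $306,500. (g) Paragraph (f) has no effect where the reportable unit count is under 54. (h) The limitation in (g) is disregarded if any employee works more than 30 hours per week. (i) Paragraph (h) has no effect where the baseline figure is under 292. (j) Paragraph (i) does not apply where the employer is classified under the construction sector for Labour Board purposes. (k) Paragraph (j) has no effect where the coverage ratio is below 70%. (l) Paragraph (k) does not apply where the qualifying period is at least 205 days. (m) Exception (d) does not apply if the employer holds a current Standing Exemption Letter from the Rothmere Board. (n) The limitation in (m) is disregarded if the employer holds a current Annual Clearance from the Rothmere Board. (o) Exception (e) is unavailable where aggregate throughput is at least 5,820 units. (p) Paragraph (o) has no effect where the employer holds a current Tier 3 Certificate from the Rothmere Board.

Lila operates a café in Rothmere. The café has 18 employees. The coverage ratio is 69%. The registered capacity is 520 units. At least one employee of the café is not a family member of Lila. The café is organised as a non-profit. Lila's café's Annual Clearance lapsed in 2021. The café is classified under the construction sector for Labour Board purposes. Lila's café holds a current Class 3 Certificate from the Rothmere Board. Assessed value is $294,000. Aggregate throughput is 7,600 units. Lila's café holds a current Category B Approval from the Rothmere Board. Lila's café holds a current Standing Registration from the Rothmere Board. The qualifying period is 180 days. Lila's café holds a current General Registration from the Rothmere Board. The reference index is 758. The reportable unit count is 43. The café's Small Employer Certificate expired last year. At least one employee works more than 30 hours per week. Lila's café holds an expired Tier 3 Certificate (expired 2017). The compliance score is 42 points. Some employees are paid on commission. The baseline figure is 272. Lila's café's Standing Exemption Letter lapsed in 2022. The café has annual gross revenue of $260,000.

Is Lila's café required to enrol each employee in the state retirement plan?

Exception (a) does not apply: at least one employee is not a family member.
Exception (b) fails — the employer's headcount is 18, not below 17.
Exception (c): a current Standing Registration is held; the registered capacity is 520 units, under the 600 units limit; the reference index is 758, under the 831 limit — every condition holds. Applying paragraphs (f)–(l): (f) would limit (c) — assessed value is $294,000, under the $306,500 limit — but (g) sets (f) aside: (g) operates against (f): the reportable unit count is 43, under the 54 limit. (h) would limit (g) — at least one employee exceeds 30 hours/week — but (i) sets (h) aside: (i) is triggered — the baseline figure is 272, under the 292 limit. (j) is engaged (the café is classified under the construction sector), but is itself disapplied by (k): (k) operates against (j): the coverage ratio is 69%, below the 70% limit. (l) is inapplicable (the qualifying period is 180 days, short of 205 days), so (k) stands. (c) remains available.
Exception (d) does not apply: some employees are paid on commission.
All of (e)'s requirements are met (the compliance score is 42 points, meeting the 34 points threshold; the employer is a non-profit; a current Class 3 Certificate is held). But: (o) operates against (e): aggregate throughput is 7,600 units, meeting the 5,820 units threshold. (p), which would lift (o), is not engaged — the Tier 3 Certificate is not current. So (e) is unavailable.

No — exception (c) applies; Lila's café is not required to enrol each employee in the state retirement plan.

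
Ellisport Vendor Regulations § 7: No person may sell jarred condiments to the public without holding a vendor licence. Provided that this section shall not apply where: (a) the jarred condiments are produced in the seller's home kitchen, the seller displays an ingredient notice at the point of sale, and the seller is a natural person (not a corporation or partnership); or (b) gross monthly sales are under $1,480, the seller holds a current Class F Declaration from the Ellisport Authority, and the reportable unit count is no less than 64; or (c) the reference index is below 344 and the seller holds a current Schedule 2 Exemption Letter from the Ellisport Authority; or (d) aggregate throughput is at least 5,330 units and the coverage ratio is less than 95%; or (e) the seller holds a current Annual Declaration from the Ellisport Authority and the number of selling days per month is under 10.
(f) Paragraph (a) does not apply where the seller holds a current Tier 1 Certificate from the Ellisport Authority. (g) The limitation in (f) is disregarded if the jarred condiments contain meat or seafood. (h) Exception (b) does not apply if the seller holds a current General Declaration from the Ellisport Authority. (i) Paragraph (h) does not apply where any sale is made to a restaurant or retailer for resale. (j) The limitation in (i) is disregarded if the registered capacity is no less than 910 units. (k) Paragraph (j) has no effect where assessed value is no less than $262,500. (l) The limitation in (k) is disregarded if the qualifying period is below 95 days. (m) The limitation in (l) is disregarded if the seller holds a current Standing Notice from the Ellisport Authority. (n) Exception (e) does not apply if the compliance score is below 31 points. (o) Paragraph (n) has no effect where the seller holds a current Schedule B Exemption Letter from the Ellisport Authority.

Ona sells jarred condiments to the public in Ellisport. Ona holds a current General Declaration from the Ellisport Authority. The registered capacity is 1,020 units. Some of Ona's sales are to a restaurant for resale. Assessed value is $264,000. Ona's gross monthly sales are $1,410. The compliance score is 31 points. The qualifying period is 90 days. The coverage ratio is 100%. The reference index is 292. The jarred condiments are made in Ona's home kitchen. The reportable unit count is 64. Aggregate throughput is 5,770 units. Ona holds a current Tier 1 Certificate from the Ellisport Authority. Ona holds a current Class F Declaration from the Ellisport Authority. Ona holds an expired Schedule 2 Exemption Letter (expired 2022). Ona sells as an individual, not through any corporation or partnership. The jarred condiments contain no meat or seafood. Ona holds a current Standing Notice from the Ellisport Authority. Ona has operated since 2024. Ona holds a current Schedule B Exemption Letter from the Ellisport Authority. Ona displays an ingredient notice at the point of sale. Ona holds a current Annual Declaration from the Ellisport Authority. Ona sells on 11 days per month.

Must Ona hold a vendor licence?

Exception (a)'s conditions are all satisfied: the jarred condiments are home-kitchen produced; an ingredient notice is displayed; the seller is a natural person. But applying paragraphs (f)–(g): (f) operates — a current Tier 1 Certificate is held. (g), which would lift (f), is inapplicable — the jarred condiments contain no meat or seafood. Exception (a) does not apply.
Exception (b) is satisfied on its face — gross monthly sales are $1,410, under the $1,480 limit; a current Class F Declaration is held; the reportable unit count is 64, meeting the 64 threshold. As to paragraphs (h)–(m): (h) applies (a current General Declaration is held), but is overridden by (i): (i) operates against (h): some sales are to a restaurant for resale. (j) would limit (i) — the registered capacity is 1,020 units, meeting the 910 units threshold — but (k) sets (j) aside: (k) operates — assessed value is $264,000, meeting the $262,500 threshold. (l) is triggered (the qualifying period is 90 days, below the 95 days limit), but yields to (m): (m) applies — a current Standing Notice is held. So (b) applies.
Exception (c) requires that the seller holds a current Schedule 2 Exemption Letter from the Ellisport Authority; but there is no Schedule 2 Exemption Letter in force, so (c) is unavailable.
Exception (d) fails — the coverage ratio is 100%, not less than 95%.
Exception (e) requires that the number of selling days per month is under 10; but the number of selling days per month is 11, not under 10, so (e) is unavailable.

No — exception (b) applies; Ona is not required to hold a vendor licence.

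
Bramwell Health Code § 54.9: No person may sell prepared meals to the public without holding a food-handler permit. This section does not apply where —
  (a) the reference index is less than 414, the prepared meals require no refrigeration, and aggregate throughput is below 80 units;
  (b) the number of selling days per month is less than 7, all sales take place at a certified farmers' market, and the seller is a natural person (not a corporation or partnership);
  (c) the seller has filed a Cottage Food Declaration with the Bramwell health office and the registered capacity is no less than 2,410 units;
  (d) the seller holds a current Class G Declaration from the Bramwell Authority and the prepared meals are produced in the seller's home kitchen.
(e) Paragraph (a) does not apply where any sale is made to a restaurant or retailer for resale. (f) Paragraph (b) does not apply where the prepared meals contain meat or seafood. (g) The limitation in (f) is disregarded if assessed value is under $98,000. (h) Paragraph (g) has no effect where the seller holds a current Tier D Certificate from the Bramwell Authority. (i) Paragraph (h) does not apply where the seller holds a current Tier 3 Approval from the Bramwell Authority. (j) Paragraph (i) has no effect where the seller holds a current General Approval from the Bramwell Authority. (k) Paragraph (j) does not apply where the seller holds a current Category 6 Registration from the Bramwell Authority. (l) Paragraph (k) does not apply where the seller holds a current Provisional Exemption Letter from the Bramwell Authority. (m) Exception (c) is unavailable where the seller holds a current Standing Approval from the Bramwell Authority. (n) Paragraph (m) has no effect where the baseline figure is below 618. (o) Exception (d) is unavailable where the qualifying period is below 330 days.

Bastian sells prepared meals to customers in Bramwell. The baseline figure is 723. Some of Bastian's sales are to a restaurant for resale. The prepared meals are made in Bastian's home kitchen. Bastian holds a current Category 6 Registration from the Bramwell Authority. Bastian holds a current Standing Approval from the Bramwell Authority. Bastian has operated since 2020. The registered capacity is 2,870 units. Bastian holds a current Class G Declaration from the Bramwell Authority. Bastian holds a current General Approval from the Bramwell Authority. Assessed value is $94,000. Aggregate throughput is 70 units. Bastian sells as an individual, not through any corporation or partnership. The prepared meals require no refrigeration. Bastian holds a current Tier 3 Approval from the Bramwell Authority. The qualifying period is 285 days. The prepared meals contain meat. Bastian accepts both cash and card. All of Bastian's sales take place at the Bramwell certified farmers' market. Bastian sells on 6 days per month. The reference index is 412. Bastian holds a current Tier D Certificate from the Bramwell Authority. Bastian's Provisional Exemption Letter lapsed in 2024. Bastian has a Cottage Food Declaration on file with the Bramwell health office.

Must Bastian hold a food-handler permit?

Exception (a)'s conditions are all satisfied: the reference index is 412, less than the 414 limit; the prepared meals are shelf-stable; aggregate throughput is 70 units, below the 80 units limit. But: (e) is engaged — some sales are to a restaurant for resale. Exception (a) does not apply.
All of (b)'s requirements are met (the number of selling days per month is 6, less than the 7 limit; all sales are at a certified farmers' market; the seller is a natural person). Applying paragraphs (f)–(l): (f) is engaged (the prepared meals contain meat), but is itself disapplied by (g): (g) applies — assessed value is $94,000, under the $98,000 limit. (h) would limit (g) — a current Tier D Certificate is held — but (i) sets (h) aside: (i) applies — a current Tier 3 Approval is held. (j) would limit (i) — a current General Approval is held — but (k) sets (j) aside: (k) operates against (j): a current Category 6 Registration is held. (l), which would lift (k), does not operate here — there is no Provisional Exemption Letter in force. (b) remains available.
All of (c)'s requirements are met (a Cottage Food Declaration is on file; the registered capacity is 2,870 units, meeting the 2,410 units threshold). But: (m) operates against (c): a current Standing Approval is held. (n), which would lift (m), does not operate here — the baseline figure is 723, not below 618. So (c) is unavailable.
All of (d)'s requirements are met (a current Class G Declaration is held; the prepared meals are home-kitchen produced). However, paragraph (o) must be considered: (o) operates — the qualifying period is 285 days, below the 330 days limit. Exception (d) does not apply.

No — exception (b) applies; Bastian is not required to hold a food-handler permit.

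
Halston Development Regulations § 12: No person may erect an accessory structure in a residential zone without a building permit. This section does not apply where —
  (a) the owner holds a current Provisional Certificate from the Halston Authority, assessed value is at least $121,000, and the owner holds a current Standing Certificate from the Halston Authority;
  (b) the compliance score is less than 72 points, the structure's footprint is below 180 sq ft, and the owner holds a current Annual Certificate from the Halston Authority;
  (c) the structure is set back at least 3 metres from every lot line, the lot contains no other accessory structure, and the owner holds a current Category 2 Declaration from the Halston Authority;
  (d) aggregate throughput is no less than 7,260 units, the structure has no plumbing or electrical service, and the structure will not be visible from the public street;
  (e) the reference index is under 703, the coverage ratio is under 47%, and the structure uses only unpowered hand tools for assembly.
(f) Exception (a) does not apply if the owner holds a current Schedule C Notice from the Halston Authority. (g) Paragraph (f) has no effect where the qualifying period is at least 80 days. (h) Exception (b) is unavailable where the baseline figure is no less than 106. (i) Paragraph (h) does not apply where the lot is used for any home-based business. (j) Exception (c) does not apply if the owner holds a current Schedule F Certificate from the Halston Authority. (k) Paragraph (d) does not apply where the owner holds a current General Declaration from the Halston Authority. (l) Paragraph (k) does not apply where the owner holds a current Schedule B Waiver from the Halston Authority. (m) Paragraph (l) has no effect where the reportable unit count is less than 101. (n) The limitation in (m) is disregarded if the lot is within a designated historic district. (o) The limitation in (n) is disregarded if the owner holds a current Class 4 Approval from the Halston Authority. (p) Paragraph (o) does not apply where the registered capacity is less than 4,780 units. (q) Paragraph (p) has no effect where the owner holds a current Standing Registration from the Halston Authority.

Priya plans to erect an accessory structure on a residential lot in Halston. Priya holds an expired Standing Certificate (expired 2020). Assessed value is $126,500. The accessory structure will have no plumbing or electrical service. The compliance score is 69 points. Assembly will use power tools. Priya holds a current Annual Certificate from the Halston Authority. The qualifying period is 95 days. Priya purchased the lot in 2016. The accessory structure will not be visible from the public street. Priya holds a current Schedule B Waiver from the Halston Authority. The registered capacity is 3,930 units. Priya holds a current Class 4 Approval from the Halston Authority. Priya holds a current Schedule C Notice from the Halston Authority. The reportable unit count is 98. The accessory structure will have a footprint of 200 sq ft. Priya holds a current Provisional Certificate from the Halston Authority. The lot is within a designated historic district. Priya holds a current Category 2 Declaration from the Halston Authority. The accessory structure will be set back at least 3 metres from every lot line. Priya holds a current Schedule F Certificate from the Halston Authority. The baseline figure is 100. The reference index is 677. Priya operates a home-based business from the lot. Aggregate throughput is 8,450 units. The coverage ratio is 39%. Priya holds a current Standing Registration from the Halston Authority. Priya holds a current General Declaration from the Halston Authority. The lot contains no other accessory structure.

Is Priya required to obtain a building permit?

Exception (a) fails — the Standing Certificate is not current.
Exception (b) does not apply: the structure's footprint is 200 sq ft, not below 180 sq ft.
All of (c)'s requirements are met (the setback is at least 3 m on every side; the lot has no other accessory structure; a current Category 2 Declaration is held). But applying paragraph (j): (j) is triggered — a current Schedule F Certificate is held. (c) is therefore removed.
All of (d)'s requirements are met (aggregate throughput is 8,450 units, meeting the 7,260 units threshold; there is no plumbing or electrical service; the structure will not be visible from the street). But applying paragraphs (k)–(q): (k) operates against (d): a current General Declaration is held. (l) would limit (k) — a current Schedule B Waiver is held — but (m) sets (l) aside: (m) operates against (l): the reportable unit count is 98, less than the 101 limit. (n) would limit (m) — the lot is in a historic district — but (o) sets (n) aside: (o) operates against (n): a current Class 4 Approval is held. (p) would limit (o) — the registered capacity is 3,930 units, less than the 4,780 units limit — but (q) sets (p) aside: (q) operates against (p): a current Standing Registration is held. So (d) is unavailable.
Exception (e) does not apply: assembly uses power tools.
No exception displaces § 12.

Yes — Priya must obtain a building permit.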